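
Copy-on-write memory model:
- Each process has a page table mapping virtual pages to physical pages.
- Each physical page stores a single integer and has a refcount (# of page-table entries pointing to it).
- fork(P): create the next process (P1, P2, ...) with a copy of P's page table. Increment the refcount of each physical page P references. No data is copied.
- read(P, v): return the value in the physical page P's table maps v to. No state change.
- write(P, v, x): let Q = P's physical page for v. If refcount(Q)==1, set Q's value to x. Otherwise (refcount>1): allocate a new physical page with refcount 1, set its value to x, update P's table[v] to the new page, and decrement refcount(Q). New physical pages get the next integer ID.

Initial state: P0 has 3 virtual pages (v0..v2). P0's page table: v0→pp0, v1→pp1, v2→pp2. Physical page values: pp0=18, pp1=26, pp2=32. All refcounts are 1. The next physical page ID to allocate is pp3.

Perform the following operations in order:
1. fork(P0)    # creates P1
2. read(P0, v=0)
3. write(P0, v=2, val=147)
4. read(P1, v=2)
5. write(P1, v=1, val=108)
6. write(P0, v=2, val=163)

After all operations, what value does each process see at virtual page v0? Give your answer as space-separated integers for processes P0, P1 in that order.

Answer: 18 18

Derivation:
Op 1: fork(P0) -> P1. 3 ppages; refcounts: pp0:2 pp1:2 pp2:2
Op 2: read(P0, v0) -> 18. No state change.
Op 3: write(P0, v2, 147). refcount(pp2)=2>1 -> COPY to pp3. 4 ppages; refcounts: pp0:2 pp1:2 pp2:1 pp3:1
Op 4: read(P1, v2) -> 32. No state change.
Op 5: write(P1, v1, 108). refcount(pp1)=2>1 -> COPY to pp4. 5 ppages; refcounts: pp0:2 pp1:1 pp2:1 pp3:1 pp4:1
Op 6: write(P0, v2, 163). refcount(pp3)=1 -> write in place. 5 ppages; refcounts: pp0:2 pp1:1 pp2:1 pp3:1 pp4:1
P0: v0 -> pp0 = 18
P1: v0 -> pp0 = 18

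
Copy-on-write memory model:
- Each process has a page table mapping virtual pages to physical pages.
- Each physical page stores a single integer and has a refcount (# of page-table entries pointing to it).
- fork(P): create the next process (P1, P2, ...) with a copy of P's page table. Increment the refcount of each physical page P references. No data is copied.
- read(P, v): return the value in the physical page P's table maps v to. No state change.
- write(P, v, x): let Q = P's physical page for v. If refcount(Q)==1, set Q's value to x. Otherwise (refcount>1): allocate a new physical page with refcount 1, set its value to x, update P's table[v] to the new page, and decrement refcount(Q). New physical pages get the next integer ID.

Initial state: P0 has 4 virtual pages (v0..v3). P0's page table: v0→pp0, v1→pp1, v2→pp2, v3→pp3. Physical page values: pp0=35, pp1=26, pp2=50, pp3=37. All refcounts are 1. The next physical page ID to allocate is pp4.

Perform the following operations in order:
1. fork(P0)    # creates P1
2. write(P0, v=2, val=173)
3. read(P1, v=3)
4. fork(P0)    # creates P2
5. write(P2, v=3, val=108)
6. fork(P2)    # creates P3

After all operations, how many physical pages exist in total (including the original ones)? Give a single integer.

Op 1: fork(P0) -> P1. 4 ppages; refcounts: pp0:2 pp1:2 pp2:2 pp3:2
Op 2: write(P0, v2, 173). refcount(pp2)=2>1 -> COPY to pp4. 5 ppages; refcounts: pp0:2 pp1:2 pp2:1 pp3:2 pp4:1
Op 3: read(P1, v3) -> 37. No state change.
Op 4: fork(P0) -> P2. 5 ppages; refcounts: pp0:3 pp1:3 pp2:1 pp3:3 pp4:2
Op 5: write(P2, v3, 108). refcount(pp3)=3>1 -> COPY to pp5. 6 ppages; refcounts: pp0:3 pp1:3 pp2:1 pp3:2 pp4:2 pp5:1
Op 6: fork(P2) -> P3. 6 ppages; refcounts: pp0:4 pp1:4 pp2:1 pp3:2 pp4:3 pp5:2

Answer: 6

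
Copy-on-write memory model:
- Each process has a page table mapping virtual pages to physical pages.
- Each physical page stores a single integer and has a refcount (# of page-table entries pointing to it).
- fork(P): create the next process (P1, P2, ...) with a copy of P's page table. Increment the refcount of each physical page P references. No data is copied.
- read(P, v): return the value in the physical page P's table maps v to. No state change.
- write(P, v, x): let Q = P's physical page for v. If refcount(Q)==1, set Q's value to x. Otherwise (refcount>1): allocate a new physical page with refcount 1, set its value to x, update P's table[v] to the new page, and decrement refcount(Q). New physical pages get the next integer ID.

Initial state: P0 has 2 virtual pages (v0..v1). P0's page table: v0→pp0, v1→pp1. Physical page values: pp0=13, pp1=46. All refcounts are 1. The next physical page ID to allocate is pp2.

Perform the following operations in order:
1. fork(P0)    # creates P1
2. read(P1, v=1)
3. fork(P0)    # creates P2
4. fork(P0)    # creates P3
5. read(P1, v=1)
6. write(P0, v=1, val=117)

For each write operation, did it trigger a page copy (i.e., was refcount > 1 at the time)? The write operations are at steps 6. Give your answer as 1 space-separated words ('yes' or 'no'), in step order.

Op 1: fork(P0) -> P1. 2 ppages; refcounts: pp0:2 pp1:2
Op 2: read(P1, v1) -> 46. No state change.
Op 3: fork(P0) -> P2. 2 ppages; refcounts: pp0:3 pp1:3
Op 4: fork(P0) -> P3. 2 ppages; refcounts: pp0:4 pp1:4
Op 5: read(P1, v1) -> 46. No state change.
Op 6: write(P0, v1, 117). refcount(pp1)=4>1 -> COPY to pp2. 3 ppages; refcounts: pp0:4 pp1:3 pp2:1

yes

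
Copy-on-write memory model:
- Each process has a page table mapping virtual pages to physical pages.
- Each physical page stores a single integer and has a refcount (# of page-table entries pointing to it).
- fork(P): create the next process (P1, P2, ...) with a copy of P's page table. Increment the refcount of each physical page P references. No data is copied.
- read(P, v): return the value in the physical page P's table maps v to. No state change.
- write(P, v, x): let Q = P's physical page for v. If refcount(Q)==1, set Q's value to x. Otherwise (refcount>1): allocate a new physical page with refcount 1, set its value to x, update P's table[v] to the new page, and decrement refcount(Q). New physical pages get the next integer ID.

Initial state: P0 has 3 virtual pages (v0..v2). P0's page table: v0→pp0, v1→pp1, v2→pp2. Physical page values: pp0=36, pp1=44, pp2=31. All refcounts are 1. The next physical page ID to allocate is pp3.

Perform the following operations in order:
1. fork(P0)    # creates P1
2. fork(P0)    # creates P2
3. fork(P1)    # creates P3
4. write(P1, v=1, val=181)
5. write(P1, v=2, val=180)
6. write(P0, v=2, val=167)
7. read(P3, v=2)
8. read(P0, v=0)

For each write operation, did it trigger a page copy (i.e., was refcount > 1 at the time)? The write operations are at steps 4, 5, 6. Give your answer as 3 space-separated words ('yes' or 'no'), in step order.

Op 1: fork(P0) -> P1. 3 ppages; refcounts: pp0:2 pp1:2 pp2:2
Op 2: fork(P0) -> P2. 3 ppages; refcounts: pp0:3 pp1:3 pp2:3
Op 3: fork(P1) -> P3. 3 ppages; refcounts: pp0:4 pp1:4 pp2:4
Op 4: write(P1, v1, 181). refcount(pp1)=4>1 -> COPY to pp3. 4 ppages; refcounts: pp0:4 pp1:3 pp2:4 pp3:1
Op 5: write(P1, v2, 180). refcount(pp2)=4>1 -> COPY to pp4. 5 ppages; refcounts: pp0:4 pp1:3 pp2:3 pp3:1 pp4:1
Op 6: write(P0, v2, 167). refcount(pp2)=3>1 -> COPY to pp5. 6 ppages; refcounts: pp0:4 pp1:3 pp2:2 pp3:1 pp4:1 pp5:1
Op 7: read(P3, v2) -> 31. No state change.
Op 8: read(P0, v0) -> 36. No state change.

yes yes yes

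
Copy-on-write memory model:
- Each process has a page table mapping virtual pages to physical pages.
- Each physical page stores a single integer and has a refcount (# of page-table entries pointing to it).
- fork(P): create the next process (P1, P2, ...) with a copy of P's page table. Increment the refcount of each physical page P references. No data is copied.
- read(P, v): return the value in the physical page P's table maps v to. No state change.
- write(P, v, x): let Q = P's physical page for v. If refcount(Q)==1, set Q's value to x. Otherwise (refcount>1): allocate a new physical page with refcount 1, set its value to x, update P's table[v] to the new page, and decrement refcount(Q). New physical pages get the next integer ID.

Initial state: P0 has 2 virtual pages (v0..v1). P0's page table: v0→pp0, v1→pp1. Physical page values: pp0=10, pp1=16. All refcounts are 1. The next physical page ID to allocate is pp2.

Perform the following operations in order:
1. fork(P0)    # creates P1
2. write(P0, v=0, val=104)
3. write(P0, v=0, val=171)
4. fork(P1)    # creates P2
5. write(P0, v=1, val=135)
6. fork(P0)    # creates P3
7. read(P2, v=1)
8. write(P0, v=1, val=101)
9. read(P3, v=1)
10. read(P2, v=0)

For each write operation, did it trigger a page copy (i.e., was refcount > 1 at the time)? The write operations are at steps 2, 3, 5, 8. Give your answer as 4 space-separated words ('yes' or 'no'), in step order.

Op 1: fork(P0) -> P1. 2 ppages; refcounts: pp0:2 pp1:2
Op 2: write(P0, v0, 104). refcount(pp0)=2>1 -> COPY to pp2. 3 ppages; refcounts: pp0:1 pp1:2 pp2:1
Op 3: write(P0, v0, 171). refcount(pp2)=1 -> write in place. 3 ppages; refcounts: pp0:1 pp1:2 pp2:1
Op 4: fork(P1) -> P2. 3 ppages; refcounts: pp0:2 pp1:3 pp2:1
Op 5: write(P0, v1, 135). refcount(pp1)=3>1 -> COPY to pp3. 4 ppages; refcounts: pp0:2 pp1:2 pp2:1 pp3:1
Op 6: fork(P0) -> P3. 4 ppages; refcounts: pp0:2 pp1:2 pp2:2 pp3:2
Op 7: read(P2, v1) -> 16. No state change.
Op 8: write(P0, v1, 101). refcount(pp3)=2>1 -> COPY to pp4. 5 ppages; refcounts: pp0:2 pp1:2 pp2:2 pp3:1 pp4:1
Op 9: read(P3, v1) -> 135. No state change.
Op 10: read(P2, v0) -> 10. No state change.

yes no yes yes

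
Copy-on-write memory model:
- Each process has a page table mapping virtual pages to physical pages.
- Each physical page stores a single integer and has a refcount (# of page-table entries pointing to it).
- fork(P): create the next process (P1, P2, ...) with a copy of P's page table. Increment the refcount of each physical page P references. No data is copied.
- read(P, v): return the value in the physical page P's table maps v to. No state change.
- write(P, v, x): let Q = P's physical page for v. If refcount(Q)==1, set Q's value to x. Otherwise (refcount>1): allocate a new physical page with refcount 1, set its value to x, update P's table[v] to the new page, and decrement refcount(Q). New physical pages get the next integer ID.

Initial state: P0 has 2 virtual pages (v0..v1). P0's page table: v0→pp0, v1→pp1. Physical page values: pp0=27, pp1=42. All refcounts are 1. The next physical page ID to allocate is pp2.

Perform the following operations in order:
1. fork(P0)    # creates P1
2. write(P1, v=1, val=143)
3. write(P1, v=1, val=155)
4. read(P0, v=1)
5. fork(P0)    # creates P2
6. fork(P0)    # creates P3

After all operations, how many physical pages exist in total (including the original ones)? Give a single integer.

Answer: 3

Derivation:
Op 1: fork(P0) -> P1. 2 ppages; refcounts: pp0:2 pp1:2
Op 2: write(P1, v1, 143). refcount(pp1)=2>1 -> COPY to pp2. 3 ppages; refcounts: pp0:2 pp1:1 pp2:1
Op 3: write(P1, v1, 155). refcount(pp2)=1 -> write in place. 3 ppages; refcounts: pp0:2 pp1:1 pp2:1
Op 4: read(P0, v1) -> 42. No state change.
Op 5: fork(P0) -> P2. 3 ppages; refcounts: pp0:3 pp1:2 pp2:1
Op 6: fork(P0) -> P3. 3 ppages; refcounts: pp0:4 pp1:3 pp2:1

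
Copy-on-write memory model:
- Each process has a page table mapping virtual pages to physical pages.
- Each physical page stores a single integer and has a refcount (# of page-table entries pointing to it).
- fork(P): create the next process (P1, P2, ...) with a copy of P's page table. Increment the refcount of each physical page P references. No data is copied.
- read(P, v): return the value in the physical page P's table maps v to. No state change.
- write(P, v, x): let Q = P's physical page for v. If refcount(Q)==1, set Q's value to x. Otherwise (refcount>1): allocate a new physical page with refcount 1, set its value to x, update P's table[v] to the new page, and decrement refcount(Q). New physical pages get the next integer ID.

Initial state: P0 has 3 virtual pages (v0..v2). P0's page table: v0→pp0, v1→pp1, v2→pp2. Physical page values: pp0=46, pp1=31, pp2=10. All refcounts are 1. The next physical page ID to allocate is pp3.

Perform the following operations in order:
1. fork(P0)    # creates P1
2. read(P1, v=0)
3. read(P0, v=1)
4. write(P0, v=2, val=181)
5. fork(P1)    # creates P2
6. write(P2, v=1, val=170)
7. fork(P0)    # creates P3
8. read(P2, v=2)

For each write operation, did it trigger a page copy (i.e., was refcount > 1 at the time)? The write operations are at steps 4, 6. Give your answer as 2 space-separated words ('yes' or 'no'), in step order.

Op 1: fork(P0) -> P1. 3 ppages; refcounts: pp0:2 pp1:2 pp2:2
Op 2: read(P1, v0) -> 46. No state change.
Op 3: read(P0, v1) -> 31. No state change.
Op 4: write(P0, v2, 181). refcount(pp2)=2>1 -> COPY to pp3. 4 ppages; refcounts: pp0:2 pp1:2 pp2:1 pp3:1
Op 5: fork(P1) -> P2. 4 ppages; refcounts: pp0:3 pp1:3 pp2:2 pp3:1
Op 6: write(P2, v1, 170). refcount(pp1)=3>1 -> COPY to pp4. 5 ppages; refcounts: pp0:3 pp1:2 pp2:2 pp3:1 pp4:1
Op 7: fork(P0) -> P3. 5 ppages; refcounts: pp0:4 pp1:3 pp2:2 pp3:2 pp4:1
Op 8: read(P2, v2) -> 10. No state change.

yes yes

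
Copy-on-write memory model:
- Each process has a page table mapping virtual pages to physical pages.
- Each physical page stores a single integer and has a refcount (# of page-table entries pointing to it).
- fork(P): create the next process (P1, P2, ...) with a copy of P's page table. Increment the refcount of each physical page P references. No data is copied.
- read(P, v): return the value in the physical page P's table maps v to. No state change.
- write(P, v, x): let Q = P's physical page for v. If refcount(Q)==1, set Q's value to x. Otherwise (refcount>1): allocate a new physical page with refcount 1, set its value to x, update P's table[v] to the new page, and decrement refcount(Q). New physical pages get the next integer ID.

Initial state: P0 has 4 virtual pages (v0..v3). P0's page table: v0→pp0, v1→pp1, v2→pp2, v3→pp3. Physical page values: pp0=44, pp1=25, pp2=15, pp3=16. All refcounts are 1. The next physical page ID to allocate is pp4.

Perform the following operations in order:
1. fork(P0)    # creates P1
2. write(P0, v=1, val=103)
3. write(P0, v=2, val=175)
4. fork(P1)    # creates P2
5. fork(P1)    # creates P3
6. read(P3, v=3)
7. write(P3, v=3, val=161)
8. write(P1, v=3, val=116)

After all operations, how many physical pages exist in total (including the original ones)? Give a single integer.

Answer: 8

Derivation:
Op 1: fork(P0) -> P1. 4 ppages; refcounts: pp0:2 pp1:2 pp2:2 pp3:2
Op 2: write(P0, v1, 103). refcount(pp1)=2>1 -> COPY to pp4. 5 ppages; refcounts: pp0:2 pp1:1 pp2:2 pp3:2 pp4:1
Op 3: write(P0, v2, 175). refcount(pp2)=2>1 -> COPY to pp5. 6 ppages; refcounts: pp0:2 pp1:1 pp2:1 pp3:2 pp4:1 pp5:1
Op 4: fork(P1) -> P2. 6 ppages; refcounts: pp0:3 pp1:2 pp2:2 pp3:3 pp4:1 pp5:1
Op 5: fork(P1) -> P3. 6 ppages; refcounts: pp0:4 pp1:3 pp2:3 pp3:4 pp4:1 pp5:1
Op 6: read(P3, v3) -> 16. No state change.
Op 7: write(P3, v3, 161). refcount(pp3)=4>1 -> COPY to pp6. 7 ppages; refcounts: pp0:4 pp1:3 pp2:3 pp3:3 pp4:1 pp5:1 pp6:1
Op 8: write(P1, v3, 116). refcount(pp3)=3>1 -> COPY to pp7. 8 ppages; refcounts: pp0:4 pp1:3 pp2:3 pp3:2 pp4:1 pp5:1 pp6:1 pp7:1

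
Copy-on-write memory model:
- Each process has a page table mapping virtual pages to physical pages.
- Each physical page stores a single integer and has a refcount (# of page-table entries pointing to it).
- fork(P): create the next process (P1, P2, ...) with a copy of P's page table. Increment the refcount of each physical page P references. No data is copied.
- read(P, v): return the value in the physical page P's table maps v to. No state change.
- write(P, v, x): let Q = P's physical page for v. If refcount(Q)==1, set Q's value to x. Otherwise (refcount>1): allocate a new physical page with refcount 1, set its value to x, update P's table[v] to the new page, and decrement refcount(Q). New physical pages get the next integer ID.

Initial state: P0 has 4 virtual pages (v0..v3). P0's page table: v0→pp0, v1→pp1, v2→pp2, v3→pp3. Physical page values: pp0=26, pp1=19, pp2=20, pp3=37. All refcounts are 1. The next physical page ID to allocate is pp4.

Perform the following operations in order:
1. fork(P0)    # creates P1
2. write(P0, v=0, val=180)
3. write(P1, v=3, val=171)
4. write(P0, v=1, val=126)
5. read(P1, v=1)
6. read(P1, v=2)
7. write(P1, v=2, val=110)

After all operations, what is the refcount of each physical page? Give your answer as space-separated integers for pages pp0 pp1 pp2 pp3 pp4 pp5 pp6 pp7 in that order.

Op 1: fork(P0) -> P1. 4 ppages; refcounts: pp0:2 pp1:2 pp2:2 pp3:2
Op 2: write(P0, v0, 180). refcount(pp0)=2>1 -> COPY to pp4. 5 ppages; refcounts: pp0:1 pp1:2 pp2:2 pp3:2 pp4:1
Op 3: write(P1, v3, 171). refcount(pp3)=2>1 -> COPY to pp5. 6 ppages; refcounts: pp0:1 pp1:2 pp2:2 pp3:1 pp4:1 pp5:1
Op 4: write(P0, v1, 126). refcount(pp1)=2>1 -> COPY to pp6. 7 ppages; refcounts: pp0:1 pp1:1 pp2:2 pp3:1 pp4:1 pp5:1 pp6:1
Op 5: read(P1, v1) -> 19. No state change.
Op 6: read(P1, v2) -> 20. No state change.
Op 7: write(P1, v2, 110). refcount(pp2)=2>1 -> COPY to pp7. 8 ppages; refcounts: pp0:1 pp1:1 pp2:1 pp3:1 pp4:1 pp5:1 pp6:1 pp7:1

Answer: 1 1 1 1 1 1 1 1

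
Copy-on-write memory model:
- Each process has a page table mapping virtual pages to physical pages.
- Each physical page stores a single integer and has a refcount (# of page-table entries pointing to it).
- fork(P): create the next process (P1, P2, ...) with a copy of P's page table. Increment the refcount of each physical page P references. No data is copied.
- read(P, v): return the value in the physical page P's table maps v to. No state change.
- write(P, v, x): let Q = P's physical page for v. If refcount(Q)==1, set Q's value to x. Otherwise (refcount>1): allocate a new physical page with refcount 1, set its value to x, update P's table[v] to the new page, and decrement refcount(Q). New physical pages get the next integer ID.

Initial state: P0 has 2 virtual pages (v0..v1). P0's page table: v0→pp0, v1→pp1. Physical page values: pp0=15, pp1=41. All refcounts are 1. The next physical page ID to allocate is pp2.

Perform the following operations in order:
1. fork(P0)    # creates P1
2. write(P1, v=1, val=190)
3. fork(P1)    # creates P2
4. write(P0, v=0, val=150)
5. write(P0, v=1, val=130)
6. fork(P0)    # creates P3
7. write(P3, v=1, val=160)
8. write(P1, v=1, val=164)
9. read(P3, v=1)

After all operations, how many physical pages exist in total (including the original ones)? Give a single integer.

Answer: 6

Derivation:
Op 1: fork(P0) -> P1. 2 ppages; refcounts: pp0:2 pp1:2
Op 2: write(P1, v1, 190). refcount(pp1)=2>1 -> COPY to pp2. 3 ppages; refcounts: pp0:2 pp1:1 pp2:1
Op 3: fork(P1) -> P2. 3 ppages; refcounts: pp0:3 pp1:1 pp2:2
Op 4: write(P0, v0, 150). refcount(pp0)=3>1 -> COPY to pp3. 4 ppages; refcounts: pp0:2 pp1:1 pp2:2 pp3:1
Op 5: write(P0, v1, 130). refcount(pp1)=1 -> write in place. 4 ppages; refcounts: pp0:2 pp1:1 pp2:2 pp3:1
Op 6: fork(P0) -> P3. 4 ppages; refcounts: pp0:2 pp1:2 pp2:2 pp3:2
Op 7: write(P3, v1, 160). refcount(pp1)=2>1 -> COPY to pp4. 5 ppages; refcounts: pp0:2 pp1:1 pp2:2 pp3:2 pp4:1
Op 8: write(P1, v1, 164). refcount(pp2)=2>1 -> COPY to pp5. 6 ppages; refcounts: pp0:2 pp1:1 pp2:1 pp3:2 pp4:1 pp5:1
Op 9: read(P3, v1) -> 160. No state change.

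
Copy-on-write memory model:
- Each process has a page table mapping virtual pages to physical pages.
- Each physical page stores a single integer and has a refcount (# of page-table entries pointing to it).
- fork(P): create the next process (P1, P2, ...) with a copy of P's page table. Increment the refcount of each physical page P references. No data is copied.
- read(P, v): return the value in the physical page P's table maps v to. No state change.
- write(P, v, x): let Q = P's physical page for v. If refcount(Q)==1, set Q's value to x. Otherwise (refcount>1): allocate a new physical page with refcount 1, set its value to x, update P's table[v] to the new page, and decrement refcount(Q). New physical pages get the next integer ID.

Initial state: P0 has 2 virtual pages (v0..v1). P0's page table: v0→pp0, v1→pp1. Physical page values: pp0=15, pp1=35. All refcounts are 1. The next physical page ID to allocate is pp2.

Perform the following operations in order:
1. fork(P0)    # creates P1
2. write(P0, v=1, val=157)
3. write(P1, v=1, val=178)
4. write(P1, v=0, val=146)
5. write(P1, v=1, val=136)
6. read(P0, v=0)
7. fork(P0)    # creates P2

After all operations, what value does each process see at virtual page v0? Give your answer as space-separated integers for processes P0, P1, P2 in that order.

Op 1: fork(P0) -> P1. 2 ppages; refcounts: pp0:2 pp1:2
Op 2: write(P0, v1, 157). refcount(pp1)=2>1 -> COPY to pp2. 3 ppages; refcounts: pp0:2 pp1:1 pp2:1
Op 3: write(P1, v1, 178). refcount(pp1)=1 -> write in place. 3 ppages; refcounts: pp0:2 pp1:1 pp2:1
Op 4: write(P1, v0, 146). refcount(pp0)=2>1 -> COPY to pp3. 4 ppages; refcounts: pp0:1 pp1:1 pp2:1 pp3:1
Op 5: write(P1, v1, 136). refcount(pp1)=1 -> write in place. 4 ppages; refcounts: pp0:1 pp1:1 pp2:1 pp3:1
Op 6: read(P0, v0) -> 15. No state change.
Op 7: fork(P0) -> P2. 4 ppages; refcounts: pp0:2 pp1:1 pp2:2 pp3:1
P0: v0 -> pp0 = 15
P1: v0 -> pp3 = 146
P2: v0 -> pp0 = 15

Answer: 15 146 15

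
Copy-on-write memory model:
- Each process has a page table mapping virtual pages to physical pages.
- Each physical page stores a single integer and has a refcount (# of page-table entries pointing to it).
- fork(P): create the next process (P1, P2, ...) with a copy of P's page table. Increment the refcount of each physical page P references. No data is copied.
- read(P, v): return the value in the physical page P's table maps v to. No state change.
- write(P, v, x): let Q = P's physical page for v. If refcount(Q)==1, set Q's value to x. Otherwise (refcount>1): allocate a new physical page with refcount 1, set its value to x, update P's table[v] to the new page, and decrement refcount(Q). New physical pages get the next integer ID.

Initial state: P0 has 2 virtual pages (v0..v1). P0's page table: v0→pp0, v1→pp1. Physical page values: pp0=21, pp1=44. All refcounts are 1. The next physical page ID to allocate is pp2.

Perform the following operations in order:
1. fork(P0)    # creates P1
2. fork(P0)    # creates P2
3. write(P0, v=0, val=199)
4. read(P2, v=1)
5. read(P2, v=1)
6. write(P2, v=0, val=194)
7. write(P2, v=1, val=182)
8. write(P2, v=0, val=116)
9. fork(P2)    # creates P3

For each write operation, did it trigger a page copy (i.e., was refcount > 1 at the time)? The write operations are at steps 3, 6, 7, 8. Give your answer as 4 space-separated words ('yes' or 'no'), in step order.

Op 1: fork(P0) -> P1. 2 ppages; refcounts: pp0:2 pp1:2
Op 2: fork(P0) -> P2. 2 ppages; refcounts: pp0:3 pp1:3
Op 3: write(P0, v0, 199). refcount(pp0)=3>1 -> COPY to pp2. 3 ppages; refcounts: pp0:2 pp1:3 pp2:1
Op 4: read(P2, v1) -> 44. No state change.
Op 5: read(P2, v1) -> 44. No state change.
Op 6: write(P2, v0, 194). refcount(pp0)=2>1 -> COPY to pp3. 4 ppages; refcounts: pp0:1 pp1:3 pp2:1 pp3:1
Op 7: write(P2, v1, 182). refcount(pp1)=3>1 -> COPY to pp4. 5 ppages; refcounts: pp0:1 pp1:2 pp2:1 pp3:1 pp4:1
Op 8: write(P2, v0, 116). refcount(pp3)=1 -> write in place. 5 ppages; refcounts: pp0:1 pp1:2 pp2:1 pp3:1 pp4:1
Op 9: fork(P2) -> P3. 5 ppages; refcounts: pp0:1 pp1:2 pp2:1 pp3:2 pp4:2

yes yes yes no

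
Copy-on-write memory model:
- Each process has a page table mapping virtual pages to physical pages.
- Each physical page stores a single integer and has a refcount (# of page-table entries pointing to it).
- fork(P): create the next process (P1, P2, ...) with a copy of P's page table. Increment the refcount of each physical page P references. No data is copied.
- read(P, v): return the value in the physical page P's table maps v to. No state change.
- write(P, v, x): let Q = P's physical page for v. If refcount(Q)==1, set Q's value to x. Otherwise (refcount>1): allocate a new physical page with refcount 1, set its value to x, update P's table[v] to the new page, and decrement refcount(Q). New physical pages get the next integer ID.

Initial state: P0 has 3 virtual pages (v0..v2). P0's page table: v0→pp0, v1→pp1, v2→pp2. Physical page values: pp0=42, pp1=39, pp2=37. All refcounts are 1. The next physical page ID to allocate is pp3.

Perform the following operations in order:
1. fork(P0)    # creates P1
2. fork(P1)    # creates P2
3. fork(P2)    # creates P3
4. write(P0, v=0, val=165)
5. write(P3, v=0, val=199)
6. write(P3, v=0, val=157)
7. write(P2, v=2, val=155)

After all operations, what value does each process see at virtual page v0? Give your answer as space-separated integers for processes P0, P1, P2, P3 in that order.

Op 1: fork(P0) -> P1. 3 ppages; refcounts: pp0:2 pp1:2 pp2:2
Op 2: fork(P1) -> P2. 3 ppages; refcounts: pp0:3 pp1:3 pp2:3
Op 3: fork(P2) -> P3. 3 ppages; refcounts: pp0:4 pp1:4 pp2:4
Op 4: write(P0, v0, 165). refcount(pp0)=4>1 -> COPY to pp3. 4 ppages; refcounts: pp0:3 pp1:4 pp2:4 pp3:1
Op 5: write(P3, v0, 199). refcount(pp0)=3>1 -> COPY to pp4. 5 ppages; refcounts: pp0:2 pp1:4 pp2:4 pp3:1 pp4:1
Op 6: write(P3, v0, 157). refcount(pp4)=1 -> write in place. 5 ppages; refcounts: pp0:2 pp1:4 pp2:4 pp3:1 pp4:1
Op 7: write(P2, v2, 155). refcount(pp2)=4>1 -> COPY to pp5. 6 ppages; refcounts: pp0:2 pp1:4 pp2:3 pp3:1 pp4:1 pp5:1
P0: v0 -> pp3 = 165
P1: v0 -> pp0 = 42
P2: v0 -> pp0 = 42
P3: v0 -> pp4 = 157

Answer: 165 42 42 157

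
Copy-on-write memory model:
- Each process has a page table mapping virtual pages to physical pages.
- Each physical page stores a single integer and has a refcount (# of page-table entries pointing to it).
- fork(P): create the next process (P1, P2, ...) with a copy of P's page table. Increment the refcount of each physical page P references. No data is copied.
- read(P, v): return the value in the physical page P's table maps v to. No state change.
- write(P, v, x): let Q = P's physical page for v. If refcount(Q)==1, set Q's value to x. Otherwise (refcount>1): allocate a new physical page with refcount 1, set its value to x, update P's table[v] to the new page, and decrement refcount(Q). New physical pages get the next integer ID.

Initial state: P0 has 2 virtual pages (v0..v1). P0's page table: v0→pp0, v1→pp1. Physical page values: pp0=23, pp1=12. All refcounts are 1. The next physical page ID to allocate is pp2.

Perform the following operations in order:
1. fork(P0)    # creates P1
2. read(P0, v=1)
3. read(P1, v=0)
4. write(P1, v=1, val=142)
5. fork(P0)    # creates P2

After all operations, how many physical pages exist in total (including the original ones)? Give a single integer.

Answer: 3

Derivation:
Op 1: fork(P0) -> P1. 2 ppages; refcounts: pp0:2 pp1:2
Op 2: read(P0, v1) -> 12. No state change.
Op 3: read(P1, v0) -> 23. No state change.
Op 4: write(P1, v1, 142). refcount(pp1)=2>1 -> COPY to pp2. 3 ppages; refcounts: pp0:2 pp1:1 pp2:1
Op 5: fork(P0) -> P2. 3 ppages; refcounts: pp0:3 pp1:2 pp2:1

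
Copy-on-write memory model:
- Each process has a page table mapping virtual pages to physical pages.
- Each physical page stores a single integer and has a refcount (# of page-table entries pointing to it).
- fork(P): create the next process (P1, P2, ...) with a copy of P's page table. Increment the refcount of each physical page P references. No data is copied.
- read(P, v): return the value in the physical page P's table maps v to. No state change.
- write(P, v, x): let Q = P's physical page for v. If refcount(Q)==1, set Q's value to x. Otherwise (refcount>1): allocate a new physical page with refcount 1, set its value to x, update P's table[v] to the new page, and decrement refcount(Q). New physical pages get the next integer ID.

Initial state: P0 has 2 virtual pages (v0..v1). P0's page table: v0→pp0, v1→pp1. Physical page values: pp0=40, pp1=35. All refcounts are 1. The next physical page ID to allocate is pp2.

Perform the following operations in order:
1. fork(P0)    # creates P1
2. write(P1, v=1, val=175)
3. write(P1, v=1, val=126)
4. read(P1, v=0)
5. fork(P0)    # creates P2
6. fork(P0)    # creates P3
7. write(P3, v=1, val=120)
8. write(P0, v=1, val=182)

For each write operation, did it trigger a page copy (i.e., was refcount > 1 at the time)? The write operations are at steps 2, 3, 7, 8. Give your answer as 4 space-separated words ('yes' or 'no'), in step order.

Op 1: fork(P0) -> P1. 2 ppages; refcounts: pp0:2 pp1:2
Op 2: write(P1, v1, 175). refcount(pp1)=2>1 -> COPY to pp2. 3 ppages; refcounts: pp0:2 pp1:1 pp2:1
Op 3: write(P1, v1, 126). refcount(pp2)=1 -> write in place. 3 ppages; refcounts: pp0:2 pp1:1 pp2:1
Op 4: read(P1, v0) -> 40. No state change.
Op 5: fork(P0) -> P2. 3 ppages; refcounts: pp0:3 pp1:2 pp2:1
Op 6: fork(P0) -> P3. 3 ppages; refcounts: pp0:4 pp1:3 pp2:1
Op 7: write(P3, v1, 120). refcount(pp1)=3>1 -> COPY to pp3. 4 ppages; refcounts: pp0:4 pp1:2 pp2:1 pp3:1
Op 8: write(P0, v1, 182). refcount(pp1)=2>1 -> COPY to pp4. 5 ppages; refcounts: pp0:4 pp1:1 pp2:1 pp3:1 pp4:1

yes no yes yes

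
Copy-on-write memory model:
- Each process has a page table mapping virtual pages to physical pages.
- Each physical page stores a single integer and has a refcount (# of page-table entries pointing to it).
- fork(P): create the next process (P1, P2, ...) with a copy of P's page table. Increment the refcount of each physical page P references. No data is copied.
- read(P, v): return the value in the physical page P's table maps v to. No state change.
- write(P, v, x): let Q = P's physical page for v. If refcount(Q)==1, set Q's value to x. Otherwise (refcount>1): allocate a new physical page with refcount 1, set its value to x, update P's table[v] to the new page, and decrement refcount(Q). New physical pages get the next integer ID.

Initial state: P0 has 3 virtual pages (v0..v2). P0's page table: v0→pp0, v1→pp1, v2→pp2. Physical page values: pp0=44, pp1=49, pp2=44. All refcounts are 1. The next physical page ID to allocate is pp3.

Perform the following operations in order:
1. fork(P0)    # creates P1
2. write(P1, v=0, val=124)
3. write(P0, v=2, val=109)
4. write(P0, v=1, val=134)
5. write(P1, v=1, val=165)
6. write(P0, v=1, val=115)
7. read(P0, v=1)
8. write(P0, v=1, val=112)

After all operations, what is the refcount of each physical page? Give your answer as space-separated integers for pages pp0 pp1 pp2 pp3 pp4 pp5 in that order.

Op 1: fork(P0) -> P1. 3 ppages; refcounts: pp0:2 pp1:2 pp2:2
Op 2: write(P1, v0, 124). refcount(pp0)=2>1 -> COPY to pp3. 4 ppages; refcounts: pp0:1 pp1:2 pp2:2 pp3:1
Op 3: write(P0, v2, 109). refcount(pp2)=2>1 -> COPY to pp4. 5 ppages; refcounts: pp0:1 pp1:2 pp2:1 pp3:1 pp4:1
Op 4: write(P0, v1, 134). refcount(pp1)=2>1 -> COPY to pp5. 6 ppages; refcounts: pp0:1 pp1:1 pp2:1 pp3:1 pp4:1 pp5:1
Op 5: write(P1, v1, 165). refcount(pp1)=1 -> write in place. 6 ppages; refcounts: pp0:1 pp1:1 pp2:1 pp3:1 pp4:1 pp5:1
Op 6: write(P0, v1, 115). refcount(pp5)=1 -> write in place. 6 ppages; refcounts: pp0:1 pp1:1 pp2:1 pp3:1 pp4:1 pp5:1
Op 7: read(P0, v1) -> 115. No state change.
Op 8: write(P0, v1, 112). refcount(pp5)=1 -> write in place. 6 ppages; refcounts: pp0:1 pp1:1 pp2:1 pp3:1 pp4:1 pp5:1

Answer: 1 1 1 1 1 1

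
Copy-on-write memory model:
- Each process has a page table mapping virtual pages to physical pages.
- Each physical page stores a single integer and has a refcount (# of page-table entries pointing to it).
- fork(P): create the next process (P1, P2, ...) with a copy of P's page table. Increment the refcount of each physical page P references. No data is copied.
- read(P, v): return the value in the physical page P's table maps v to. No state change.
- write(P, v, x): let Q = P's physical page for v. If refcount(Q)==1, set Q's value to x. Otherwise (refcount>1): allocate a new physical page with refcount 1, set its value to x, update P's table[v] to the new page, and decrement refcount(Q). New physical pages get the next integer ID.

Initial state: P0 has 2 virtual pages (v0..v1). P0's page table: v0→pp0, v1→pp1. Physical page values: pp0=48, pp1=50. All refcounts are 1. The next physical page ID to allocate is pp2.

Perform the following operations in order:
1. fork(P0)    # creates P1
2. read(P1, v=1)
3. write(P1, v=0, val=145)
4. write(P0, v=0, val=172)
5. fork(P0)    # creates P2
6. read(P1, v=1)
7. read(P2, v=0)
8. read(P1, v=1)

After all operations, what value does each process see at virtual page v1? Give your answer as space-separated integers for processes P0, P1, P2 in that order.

Answer: 50 50 50

Derivation:
Op 1: fork(P0) -> P1. 2 ppages; refcounts: pp0:2 pp1:2
Op 2: read(P1, v1) -> 50. No state change.
Op 3: write(P1, v0, 145). refcount(pp0)=2>1 -> COPY to pp2. 3 ppages; refcounts: pp0:1 pp1:2 pp2:1
Op 4: write(P0, v0, 172). refcount(pp0)=1 -> write in place. 3 ppages; refcounts: pp0:1 pp1:2 pp2:1
Op 5: fork(P0) -> P2. 3 ppages; refcounts: pp0:2 pp1:3 pp2:1
Op 6: read(P1, v1) -> 50. No state change.
Op 7: read(P2, v0) -> 172. No state change.
Op 8: read(P1, v1) -> 50. No state change.
P0: v1 -> pp1 = 50
P1: v1 -> pp1 = 50
P2: v1 -> pp1 = 50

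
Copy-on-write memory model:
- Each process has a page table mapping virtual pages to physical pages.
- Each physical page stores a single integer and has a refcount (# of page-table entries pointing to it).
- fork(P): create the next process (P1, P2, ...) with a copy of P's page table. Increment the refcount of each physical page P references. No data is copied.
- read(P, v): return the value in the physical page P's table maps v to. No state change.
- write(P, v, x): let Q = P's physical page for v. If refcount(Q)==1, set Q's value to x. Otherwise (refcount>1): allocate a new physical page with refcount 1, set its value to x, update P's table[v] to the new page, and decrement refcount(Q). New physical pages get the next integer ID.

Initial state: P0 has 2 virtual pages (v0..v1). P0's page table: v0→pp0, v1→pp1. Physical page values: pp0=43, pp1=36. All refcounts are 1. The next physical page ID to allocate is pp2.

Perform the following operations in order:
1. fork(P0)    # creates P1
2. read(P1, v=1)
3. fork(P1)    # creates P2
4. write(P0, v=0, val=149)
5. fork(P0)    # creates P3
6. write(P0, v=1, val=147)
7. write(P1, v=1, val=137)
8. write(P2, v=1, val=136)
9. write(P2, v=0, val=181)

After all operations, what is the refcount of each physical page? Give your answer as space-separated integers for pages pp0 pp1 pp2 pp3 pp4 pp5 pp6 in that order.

Op 1: fork(P0) -> P1. 2 ppages; refcounts: pp0:2 pp1:2
Op 2: read(P1, v1) -> 36. No state change.
Op 3: fork(P1) -> P2. 2 ppages; refcounts: pp0:3 pp1:3
Op 4: write(P0, v0, 149). refcount(pp0)=3>1 -> COPY to pp2. 3 ppages; refcounts: pp0:2 pp1:3 pp2:1
Op 5: fork(P0) -> P3. 3 ppages; refcounts: pp0:2 pp1:4 pp2:2
Op 6: write(P0, v1, 147). refcount(pp1)=4>1 -> COPY to pp3. 4 ppages; refcounts: pp0:2 pp1:3 pp2:2 pp3:1
Op 7: write(P1, v1, 137). refcount(pp1)=3>1 -> COPY to pp4. 5 ppages; refcounts: pp0:2 pp1:2 pp2:2 pp3:1 pp4:1
Op 8: write(P2, v1, 136). refcount(pp1)=2>1 -> COPY to pp5. 6 ppages; refcounts: pp0:2 pp1:1 pp2:2 pp3:1 pp4:1 pp5:1
Op 9: write(P2, v0, 181). refcount(pp0)=2>1 -> COPY to pp6. 7 ppages; refcounts: pp0:1 pp1:1 pp2:2 pp3:1 pp4:1 pp5:1 pp6:1

Answer: 1 1 2 1 1 1 1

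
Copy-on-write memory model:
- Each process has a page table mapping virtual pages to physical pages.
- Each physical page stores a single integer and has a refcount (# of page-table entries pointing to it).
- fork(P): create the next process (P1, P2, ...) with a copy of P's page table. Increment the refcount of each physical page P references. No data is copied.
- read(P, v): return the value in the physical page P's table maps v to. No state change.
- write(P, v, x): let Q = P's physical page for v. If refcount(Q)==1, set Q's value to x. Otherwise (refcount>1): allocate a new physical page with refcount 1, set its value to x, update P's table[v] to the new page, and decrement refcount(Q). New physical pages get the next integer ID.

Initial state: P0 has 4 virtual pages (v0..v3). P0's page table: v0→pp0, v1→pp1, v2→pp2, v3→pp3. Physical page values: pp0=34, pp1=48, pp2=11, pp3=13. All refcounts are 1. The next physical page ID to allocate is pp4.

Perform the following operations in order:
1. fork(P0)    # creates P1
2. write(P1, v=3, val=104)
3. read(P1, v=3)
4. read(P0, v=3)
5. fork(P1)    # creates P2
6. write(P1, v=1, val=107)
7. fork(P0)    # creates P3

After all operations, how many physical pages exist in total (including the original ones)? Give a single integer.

Answer: 6

Derivation:
Op 1: fork(P0) -> P1. 4 ppages; refcounts: pp0:2 pp1:2 pp2:2 pp3:2
Op 2: write(P1, v3, 104). refcount(pp3)=2>1 -> COPY to pp4. 5 ppages; refcounts: pp0:2 pp1:2 pp2:2 pp3:1 pp4:1
Op 3: read(P1, v3) -> 104. No state change.
Op 4: read(P0, v3) -> 13. No state change.
Op 5: fork(P1) -> P2. 5 ppages; refcounts: pp0:3 pp1:3 pp2:3 pp3:1 pp4:2
Op 6: write(P1, v1, 107). refcount(pp1)=3>1 -> COPY to pp5. 6 ppages; refcounts: pp0:3 pp1:2 pp2:3 pp3:1 pp4:2 pp5:1
Op 7: fork(P0) -> P3. 6 ppages; refcounts: pp0:4 pp1:3 pp2:4 pp3:2 pp4:2 pp5:1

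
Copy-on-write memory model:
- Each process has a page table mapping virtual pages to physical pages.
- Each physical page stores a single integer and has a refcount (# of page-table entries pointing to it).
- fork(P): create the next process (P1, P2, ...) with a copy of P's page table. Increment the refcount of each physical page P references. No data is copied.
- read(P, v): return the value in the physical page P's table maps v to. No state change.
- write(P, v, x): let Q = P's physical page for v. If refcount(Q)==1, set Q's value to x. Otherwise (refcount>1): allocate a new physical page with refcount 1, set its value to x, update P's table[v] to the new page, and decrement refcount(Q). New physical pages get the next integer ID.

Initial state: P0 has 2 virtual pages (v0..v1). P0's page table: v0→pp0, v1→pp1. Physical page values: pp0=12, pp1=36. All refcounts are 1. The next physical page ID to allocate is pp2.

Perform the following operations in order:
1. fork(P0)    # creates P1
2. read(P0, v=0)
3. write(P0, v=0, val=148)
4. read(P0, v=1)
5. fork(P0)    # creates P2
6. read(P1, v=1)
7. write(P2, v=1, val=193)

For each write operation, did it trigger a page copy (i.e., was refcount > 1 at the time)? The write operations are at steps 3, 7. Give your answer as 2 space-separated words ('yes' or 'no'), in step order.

Op 1: fork(P0) -> P1. 2 ppages; refcounts: pp0:2 pp1:2
Op 2: read(P0, v0) -> 12. No state change.
Op 3: write(P0, v0, 148). refcount(pp0)=2>1 -> COPY to pp2. 3 ppages; refcounts: pp0:1 pp1:2 pp2:1
Op 4: read(P0, v1) -> 36. No state change.
Op 5: fork(P0) -> P2. 3 ppages; refcounts: pp0:1 pp1:3 pp2:2
Op 6: read(P1, v1) -> 36. No state change.
Op 7: write(P2, v1, 193). refcount(pp1)=3>1 -> COPY to pp3. 4 ppages; refcounts: pp0:1 pp1:2 pp2:2 pp3:1

yes yes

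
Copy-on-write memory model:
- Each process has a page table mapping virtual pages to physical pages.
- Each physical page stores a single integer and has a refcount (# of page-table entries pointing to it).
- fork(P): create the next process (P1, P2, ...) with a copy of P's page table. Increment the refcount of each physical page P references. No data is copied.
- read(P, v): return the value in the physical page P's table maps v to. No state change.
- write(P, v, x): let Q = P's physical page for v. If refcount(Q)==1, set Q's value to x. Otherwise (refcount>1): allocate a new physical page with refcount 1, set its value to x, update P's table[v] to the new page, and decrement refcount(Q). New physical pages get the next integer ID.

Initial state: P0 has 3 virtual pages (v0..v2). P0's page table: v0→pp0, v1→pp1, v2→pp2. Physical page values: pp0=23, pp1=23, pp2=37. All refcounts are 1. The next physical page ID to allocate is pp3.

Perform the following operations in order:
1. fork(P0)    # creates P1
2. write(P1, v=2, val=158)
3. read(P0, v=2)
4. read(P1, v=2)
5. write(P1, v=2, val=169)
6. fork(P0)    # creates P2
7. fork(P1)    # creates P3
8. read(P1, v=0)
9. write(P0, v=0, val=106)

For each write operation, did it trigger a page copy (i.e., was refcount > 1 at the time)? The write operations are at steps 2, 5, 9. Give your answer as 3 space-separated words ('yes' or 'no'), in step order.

Op 1: fork(P0) -> P1. 3 ppages; refcounts: pp0:2 pp1:2 pp2:2
Op 2: write(P1, v2, 158). refcount(pp2)=2>1 -> COPY to pp3. 4 ppages; refcounts: pp0:2 pp1:2 pp2:1 pp3:1
Op 3: read(P0, v2) -> 37. No state change.
Op 4: read(P1, v2) -> 158. No state change.
Op 5: write(P1, v2, 169). refcount(pp3)=1 -> write in place. 4 ppages; refcounts: pp0:2 pp1:2 pp2:1 pp3:1
Op 6: fork(P0) -> P2. 4 ppages; refcounts: pp0:3 pp1:3 pp2:2 pp3:1
Op 7: fork(P1) -> P3. 4 ppages; refcounts: pp0:4 pp1:4 pp2:2 pp3:2
Op 8: read(P1, v0) -> 23. No state change.
Op 9: write(P0, v0, 106). refcount(pp0)=4>1 -> COPY to pp4. 5 ppages; refcounts: pp0:3 pp1:4 pp2:2 pp3:2 pp4:1

yes no yes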